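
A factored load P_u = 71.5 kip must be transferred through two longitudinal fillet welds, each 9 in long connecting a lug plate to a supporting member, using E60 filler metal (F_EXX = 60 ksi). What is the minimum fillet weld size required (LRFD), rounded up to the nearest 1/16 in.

Total weld length L = 18 in.
Required throat t_e = P_u / (φ × 0.6 F_EXX × L) = 71.5 / (0.75 × 0.6 × 60 × 18) = 0.1471 in.
Required leg w = t_e / 0.707 = 0.2081 in → use 1/4 in.

w = 1/4 in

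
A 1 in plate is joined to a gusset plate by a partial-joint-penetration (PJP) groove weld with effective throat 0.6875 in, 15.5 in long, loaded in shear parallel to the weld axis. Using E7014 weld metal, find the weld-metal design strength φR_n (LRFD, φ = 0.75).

φR_n ≈ 336 kips

E70XX → F_EXX = 70 ksi.
Effective throat (given) t_e = 0.6875 in.
A_we = 0.6875 × 15.5 = 10.66 in².
F_nw = 0.6 F_EXX = 42 ksi.
φR_n = 0.75 × 42 × 10.66 = 335.7 kips.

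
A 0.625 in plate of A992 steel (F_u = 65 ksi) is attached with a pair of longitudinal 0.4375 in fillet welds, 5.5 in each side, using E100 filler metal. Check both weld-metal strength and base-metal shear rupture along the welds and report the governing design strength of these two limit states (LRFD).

E100XX → F_EXX = 100 ksi.
t_e = 0.707 × 0.4375 = 0.3093 in; L = 11 in.
Weld metal: φR_n = 0.75 × 0.6 × 100 × 0.3093 × 11 = 153.1 kip.
Base metal (shear rupture): φR_n = 0.75 × 0.6 × 65 × 0.625 × 11 = 201.1 kip.
Governing: weld metal.

φR_n ≈ 153 kip (weld metal governs)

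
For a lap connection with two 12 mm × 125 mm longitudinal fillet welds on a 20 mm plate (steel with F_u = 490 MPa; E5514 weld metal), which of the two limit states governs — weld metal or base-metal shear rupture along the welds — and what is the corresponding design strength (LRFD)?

φR_n ≈ 525 kN (weld metal governs)

E55XX → F_EXX = 550 MPa.
t_e = 0.707 × 12 = 8.484 mm; L = 250 mm.
Weld metal: φR_n = 0.75 × 0.6 × 550 × 8.484 × 250 × 10⁻³ = 524.9 kN.
Base metal (shear rupture): φR_n = 0.75 × 0.6 × 490 × 20 × 250 × 10⁻³ = 1102 kN.
Governing: weld metal.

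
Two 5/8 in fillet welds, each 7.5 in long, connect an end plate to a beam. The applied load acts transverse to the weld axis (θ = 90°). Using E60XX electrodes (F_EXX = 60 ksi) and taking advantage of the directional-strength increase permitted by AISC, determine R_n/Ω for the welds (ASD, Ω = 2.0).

t_e = 0.707 × 0.625 = 0.4419 in; A_we = 0.4419 × 15 = 6.628 in².
Directional factor: 1.0 + 0.5 sin^1.5(90°) = 1.5.
F_nw = 0.6 × 60 × 1.5 = 54 ksi.
R_n/Ω = (54 × 6.628) / 2.0 = 179 kip.

R_n/Ω ≈ 179 kip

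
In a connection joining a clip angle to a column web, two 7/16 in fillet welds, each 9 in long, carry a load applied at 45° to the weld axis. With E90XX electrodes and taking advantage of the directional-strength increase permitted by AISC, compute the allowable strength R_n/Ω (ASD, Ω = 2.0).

R_n/Ω ≈ 195 kip

E90XX → F_EXX = 90 ksi.
t_e = 0.707 × 0.4375 = 0.3093 in; A_we = 0.3093 × 18 = 5.568 in².
Directional factor: 1.0 + 0.5 sin^1.5(45°) = 1.297.
F_nw = 0.6 × 90 × 1.297 = 70.05 ksi.
R_n/Ω = (70.05 × 5.568) / 2.0 = 195 kip.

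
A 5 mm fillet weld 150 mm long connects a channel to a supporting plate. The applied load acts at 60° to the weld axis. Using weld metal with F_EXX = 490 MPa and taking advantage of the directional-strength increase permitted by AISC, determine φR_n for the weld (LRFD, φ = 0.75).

t_e = 0.707 × 5 = 3.535 mm; A_we = 3.535 × 150 = 530.2 mm².
Directional factor: 1.0 + 0.5 sin^1.5(60°) = 1.403.
F_nw = 0.6 × 490 × 1.403 = 412.5 MPa.
φR_n = 0.75 × 412.5 × 530.2 × 10⁻³ = 164 kN.

φR_n ≈ 164 kN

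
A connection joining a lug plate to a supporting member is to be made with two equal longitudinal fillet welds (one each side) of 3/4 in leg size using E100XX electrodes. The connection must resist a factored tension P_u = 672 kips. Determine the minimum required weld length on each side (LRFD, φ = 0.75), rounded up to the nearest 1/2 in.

E100XX → F_EXX = 100 ksi.
Throat t_e = 0.707 × 0.75 = 0.5302 in.
φr_n = 0.75 × 0.6 × 100 × 0.5302 = 23.86 kips/in.
L_req = P_u / φr_n = 672 / 23.86 = 28.16 in total.
Per side: 28.16 / 2 = 14.08 in.
Round up → use L = 14.5 in on each side.

L = 14.5 in on each side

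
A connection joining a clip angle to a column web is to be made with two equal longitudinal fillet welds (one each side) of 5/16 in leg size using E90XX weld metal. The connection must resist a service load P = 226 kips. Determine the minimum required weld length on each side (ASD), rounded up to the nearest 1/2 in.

L = 19 in on each side

E90XX → F_EXX = 90 ksi.
Throat t_e = 0.707 × 0.3125 = 0.2209 in.
r_n/Ω = (0.6 × 90 × 0.2209) / 2.0 = 5.965 kip/in.
L_req = P / (r_n/Ω) = 226 / 5.965 = 37.89 in total.
Per side: 37.89 / 2 = 18.94 in.
Round up → use L = 19 in on each side.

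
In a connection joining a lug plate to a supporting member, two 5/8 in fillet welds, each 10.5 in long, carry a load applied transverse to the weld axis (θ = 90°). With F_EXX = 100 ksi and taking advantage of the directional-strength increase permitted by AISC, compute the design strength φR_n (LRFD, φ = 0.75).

t_e = 0.707 × 0.625 = 0.4419 in; A_we = 0.4419 × 21 = 9.279 in².
Directional factor: 1.0 + 0.5 sin^1.5(90°) = 1.5.
F_nw = 0.6 × 100 × 1.5 = 90 ksi.
φR_n = 0.75 × 90 × 9.279 = 626.4 kips.

φR_n ≈ 626 kips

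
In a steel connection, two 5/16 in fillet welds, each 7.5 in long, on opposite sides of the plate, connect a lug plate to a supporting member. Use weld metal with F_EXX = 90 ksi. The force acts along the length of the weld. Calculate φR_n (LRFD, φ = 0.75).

φR_n ≈ 134 kip

Effective throat t_e = 0.707 × 0.3125 = 0.2209 in.
Total length L = 15 in; A_we = 0.2209 × 15 = 3.314 in².
F_nw = 0.6 F_EXX = 0.6 × 90 = 54 ksi.
φR_n = 0.75 × 54 × 3.314 = 134.2 kip.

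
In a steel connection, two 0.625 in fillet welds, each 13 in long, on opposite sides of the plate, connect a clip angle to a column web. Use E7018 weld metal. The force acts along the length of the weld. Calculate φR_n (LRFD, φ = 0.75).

φR_n ≈ 362 kips

E70XX → F_EXX = 70 ksi.
Effective throat t_e = 0.707 × 0.625 = 0.4419 in.
Total length L = 26 in; A_we = 0.4419 × 26 = 11.49 in².
F_nw = 0.6 F_EXX = 0.6 × 70 = 42 ksi.
φR_n = 0.75 × 42 × 11.49 = 361.9 kips.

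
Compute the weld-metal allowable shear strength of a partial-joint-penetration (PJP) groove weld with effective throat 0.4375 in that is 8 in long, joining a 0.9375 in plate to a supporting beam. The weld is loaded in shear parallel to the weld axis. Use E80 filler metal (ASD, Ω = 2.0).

R_n/Ω ≈ 84 kips

E80XX → F_EXX = 80 ksi.
Effective throat (given) t_e = 0.4375 in.
A_we = 0.4375 × 8 = 3.5 in².
F_nw = 0.6 F_EXX = 48 ksi.
R_n/Ω = (48 × 3.5) / 2.0 = 84 kips.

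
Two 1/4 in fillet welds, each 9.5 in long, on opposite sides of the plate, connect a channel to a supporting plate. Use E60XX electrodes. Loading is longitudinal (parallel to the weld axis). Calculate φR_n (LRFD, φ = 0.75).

E60XX → F_EXX = 60 ksi.
Effective throat t_e = 0.707 × 0.25 = 0.1767 in.
Total length L = 19 in; A_we = 0.1767 × 19 = 3.358 in².
F_nw = 0.6 F_EXX = 0.6 × 60 = 36 ksi.
φR_n = 0.75 × 36 × 3.358 = 90.67 kips.

φR_n ≈ 90.7 kips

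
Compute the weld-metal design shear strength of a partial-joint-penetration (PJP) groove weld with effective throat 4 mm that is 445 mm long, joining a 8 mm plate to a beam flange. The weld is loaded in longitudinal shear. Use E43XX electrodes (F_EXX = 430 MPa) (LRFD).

Effective throat (given) t_e = 4 mm.
A_we = 4 × 445 = 1780 mm².
F_nw = 0.6 F_EXX = 258 MPa.
φR_n = 0.75 × 258 × 1780 × 10⁻³ = 344.4 kN.

φR_n ≈ 344 kN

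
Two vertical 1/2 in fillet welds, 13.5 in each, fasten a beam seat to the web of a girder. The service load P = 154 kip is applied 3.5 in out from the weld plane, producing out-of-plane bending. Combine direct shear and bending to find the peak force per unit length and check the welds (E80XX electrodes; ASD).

E80XX → F_EXX = 80 ksi.
L_w = 2 × 13.5 = 27 in; section modulus (unit throat) S = 2 × L²/6 = 60.75 in².
Direct shear f_v = P/L_w = 154/27 = 5.704 kip/in.
Moment M = P × e = 154 × 3.5 = 539 kip·in; bending f_b = M/S = 8.872 kip/in.
f_max = √(f_v² + f_b²) = √(5.704² + 8.872²) = 10.55 kip/in.
r_n/Ω = (1/2.0) × 0.6 × 80 × (0.707 × 0.5) = 8.484 kip/in → NOT adequate.

f_max ≈ 10.5 kip/in; NOT adequate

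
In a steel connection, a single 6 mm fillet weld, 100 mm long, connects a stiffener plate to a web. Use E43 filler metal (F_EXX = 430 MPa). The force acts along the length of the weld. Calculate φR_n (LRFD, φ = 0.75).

Effective throat t_e = 0.707 × 6 = 4.242 mm.
Total length L = 100 mm; A_we = 4.242 × 100 = 424.2 mm².
F_nw = 0.6 F_EXX = 0.6 × 430 = 258 MPa.
φR_n = 0.75 × 258 × 424.2 × 10⁻³ = 82.08 kN.

φR_n ≈ 82.1 kN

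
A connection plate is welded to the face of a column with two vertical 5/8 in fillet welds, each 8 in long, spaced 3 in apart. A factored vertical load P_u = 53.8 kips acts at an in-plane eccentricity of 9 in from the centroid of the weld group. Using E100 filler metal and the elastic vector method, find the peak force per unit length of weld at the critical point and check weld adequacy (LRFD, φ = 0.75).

E100XX → F_EXX = 100 ksi.
Total weld length L_w = 16 in. Treat welds as unit-width lines.
Polar moment about centroid: J = 2[d³/12 + d(b/2)²] = 2[8³/12 + 8×1.5²] = 121.3 in³.
Direct shear f_v = P/L_w = 53.8 / 16 = 3.362 kip/in (vertical).
Torsion M = P·e = 53.8 × 9 = 484.2 kip·in.
Critical point at (x, y) = (1.5, 4) from centroid. f_tx = M·y/J = 15.96 kip/in; f_ty = M·x/J = 5.986 kip/in.
Resultant f_max = √[f_tx² + (f_v + f_ty)²] = √[15.96² + (3.362 + 5.986)²] = 18.5 kip/in.
Capacity per unit length: φr_n = 0.75 × 0.6 × 100 × (0.707 × 0.625) = 19.88 kip/in.
18.5 ≤ 19.88 → adequate.

f_max ≈ 18.5 kip/in; adequate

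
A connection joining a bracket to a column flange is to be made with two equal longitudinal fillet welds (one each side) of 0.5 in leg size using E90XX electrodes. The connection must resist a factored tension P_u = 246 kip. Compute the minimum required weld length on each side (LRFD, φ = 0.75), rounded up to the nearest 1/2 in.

L = 9 in on each side

E90XX → F_EXX = 90 ksi.
Throat t_e = 0.707 × 0.5 = 0.3535 in.
φr_n = 0.75 × 0.6 × 90 × 0.3535 = 14.32 kip/in.
L_req = P_u / φr_n = 246 / 14.32 = 17.18 in total.
Per side: 17.18 / 2 = 8.591 in.
Round up → use L = 9 in on each side.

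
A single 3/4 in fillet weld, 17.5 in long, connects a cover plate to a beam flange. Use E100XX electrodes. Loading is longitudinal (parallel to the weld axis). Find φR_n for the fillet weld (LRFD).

E100XX → F_EXX = 100 ksi.
Effective throat t_e = 0.707 × 0.75 = 0.5302 in.
Total length L = 17.5 in; A_we = 0.5302 × 17.5 = 9.279 in².
F_nw = 0.6 F_EXX = 0.6 × 100 = 60 ksi.
φR_n = 0.75 × 60 × 9.279 = 417.6 kip.

φR_n ≈ 418 kip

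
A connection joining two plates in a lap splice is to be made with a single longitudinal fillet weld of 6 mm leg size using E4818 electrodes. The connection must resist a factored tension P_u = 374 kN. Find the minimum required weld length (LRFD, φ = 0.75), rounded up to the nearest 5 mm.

E48XX → F_EXX = 480 MPa.
Throat t_e = 0.707 × 6 = 4.242 mm.
φr_n = 0.75 × 0.6 × 480 × 4.242 × 10⁻³ = 0.9163 kN/mm.
L_req = P_u / φr_n = 374 / 0.9163 = 408.2 mm total.
Round up → use L = 410 mm.

L = 410 mm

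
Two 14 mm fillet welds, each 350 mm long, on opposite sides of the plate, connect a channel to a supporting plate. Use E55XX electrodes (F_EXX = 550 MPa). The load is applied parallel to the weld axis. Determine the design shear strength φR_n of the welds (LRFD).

φR_n ≈ 1710 kN

Effective throat t_e = 0.707 × 14 = 9.898 mm.
Total length L = 700 mm; A_we = 9.898 × 700 = 6929 mm².
F_nw = 0.6 F_EXX = 0.6 × 550 = 330 MPa.
φR_n = 0.75 × 330 × 6929 × 10⁻³ = 1715 kN.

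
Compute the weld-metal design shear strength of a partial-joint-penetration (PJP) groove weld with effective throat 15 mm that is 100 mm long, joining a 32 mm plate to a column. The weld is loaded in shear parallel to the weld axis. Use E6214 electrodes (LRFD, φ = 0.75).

E62XX → F_EXX = 620 MPa.
Effective throat (given) t_e = 15 mm.
A_we = 15 × 100 = 1500 mm².
F_nw = 0.6 F_EXX = 372 MPa.
φR_n = 0.75 × 372 × 1500 × 10⁻³ = 418.5 kN.

φR_n ≈ 418 kN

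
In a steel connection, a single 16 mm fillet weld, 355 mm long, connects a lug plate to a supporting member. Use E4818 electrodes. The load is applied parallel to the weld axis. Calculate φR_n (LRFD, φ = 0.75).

φR_n ≈ 867 kN

E48XX → F_EXX = 480 MPa.
Effective throat t_e = 0.707 × 16 = 11.31 mm.
Total length L = 355 mm; A_we = 11.31 × 355 = 4016 mm².
F_nw = 0.6 F_EXX = 0.6 × 480 = 288 MPa.
φR_n = 0.75 × 288 × 4016 × 10⁻³ = 867.4 kN.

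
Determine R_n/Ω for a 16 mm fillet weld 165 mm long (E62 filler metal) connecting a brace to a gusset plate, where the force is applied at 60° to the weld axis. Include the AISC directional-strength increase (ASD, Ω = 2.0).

E62XX → F_EXX = 620 MPa.
t_e = 0.707 × 16 = 11.31 mm; A_we = 11.31 × 165 = 1866 mm².
Directional factor: 1.0 + 0.5 sin^1.5(60°) = 1.403.
F_nw = 0.6 × 620 × 1.403 = 521.9 MPa.
R_n/Ω = (521.9 × 1866) / 2.0 × 10⁻³ = 487.1 kN.

R_n/Ω ≈ 487 kN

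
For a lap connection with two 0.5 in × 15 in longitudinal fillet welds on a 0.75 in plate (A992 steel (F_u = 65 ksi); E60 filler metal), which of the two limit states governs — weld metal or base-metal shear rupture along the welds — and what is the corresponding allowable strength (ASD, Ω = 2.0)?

R_n/Ω ≈ 191 kip (weld metal governs)

E60XX → F_EXX = 60 ksi.
t_e = 0.707 × 0.5 = 0.3535 in; L = 30 in.
Weld metal: R_n/Ω = (1/2.0) × 0.6 × 60 × 0.3535 × 30 = 190.9 kip.
Base metal (shear rupture): R_n/Ω = (1/2.0) × 0.6 × 65 × 0.75 × 30 = 438.8 kip.
Governing: weld metal.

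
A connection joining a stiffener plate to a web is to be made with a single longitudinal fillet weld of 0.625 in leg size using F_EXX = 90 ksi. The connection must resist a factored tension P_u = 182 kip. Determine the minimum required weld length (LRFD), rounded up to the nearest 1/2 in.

Throat t_e = 0.707 × 0.625 = 0.4419 in.
φr_n = 0.75 × 0.6 × 90 × 0.4419 = 17.9 kip/in.
L_req = P_u / φr_n = 182 / 17.9 = 10.17 in total.
Round up → use L = 10.5 in.

L = 10.5 in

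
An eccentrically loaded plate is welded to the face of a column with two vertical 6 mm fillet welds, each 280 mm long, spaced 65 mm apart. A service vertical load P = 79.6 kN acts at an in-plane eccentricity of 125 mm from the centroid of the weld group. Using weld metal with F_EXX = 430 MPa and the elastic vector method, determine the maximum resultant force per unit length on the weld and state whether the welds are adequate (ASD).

Total weld length L_w = 560 mm. Treat welds as unit-width lines.
Polar moment about centroid: J = 2[d³/12 + d(b/2)²] = 2[280³/12 + 280×32.5²] = 4250000 mm³.
Direct shear f_v = P/L_w = 79.6×10³ / 560 = 142.1 N/mm (vertical).
Torsion M = P·e = 79.6×10³ × 125 = 9950000 N·mm.
Critical point at (x, y) = (32.5, 140) from centroid. f_tx = M·y/J = 327.8 N/mm; f_ty = M·x/J = 76.09 N/mm.
Resultant f_max = √[f_tx² + (f_v + f_ty)²] = √[327.8² + (142.1 + 76.09)²] = 393.8 N/mm.
Capacity per unit length: r_n/Ω = (1/2.0) × 0.6 × 430 × (0.707 × 6) = 547.2 N/mm.
393.8 ≤ 547.2 → adequate.

f_max ≈ 394 N/mm; adequate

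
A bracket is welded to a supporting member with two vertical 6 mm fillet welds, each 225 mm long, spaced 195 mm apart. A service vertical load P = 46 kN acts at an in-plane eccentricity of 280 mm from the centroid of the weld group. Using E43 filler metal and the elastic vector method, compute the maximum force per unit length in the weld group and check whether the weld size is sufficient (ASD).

E43XX → F_EXX = 430 MPa.
Total weld length L_w = 450 mm. Treat welds as unit-width lines.
Polar moment about centroid: J = 2[d³/12 + d(b/2)²] = 2[225³/12 + 225×97.5²] = 6176000 mm³.
Direct shear f_v = P/L_w = 46×10³ / 450 = 102.2 N/mm (vertical).
Torsion M = P·e = 46×10³ × 280 = 12880000 N·mm.
Critical point at (x, y) = (97.5, 112.5) from centroid. f_tx = M·y/J = 234.6 N/mm; f_ty = M·x/J = 203.3 N/mm.
Resultant f_max = √[f_tx² + (f_v + f_ty)²] = √[234.6² + (102.2 + 203.3)²] = 385.2 N/mm.
Capacity per unit length: r_n/Ω = (1/2.0) × 0.6 × 430 × (0.707 × 6) = 547.2 N/mm.
385.2 ≤ 547.2 → adequate.

f_max ≈ 385 N/mm; adequate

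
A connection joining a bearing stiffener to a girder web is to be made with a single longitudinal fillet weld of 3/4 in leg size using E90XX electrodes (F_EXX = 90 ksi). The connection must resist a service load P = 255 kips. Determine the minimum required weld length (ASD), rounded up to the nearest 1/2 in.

L = 18 in

Throat t_e = 0.707 × 0.75 = 0.5302 in.
r_n/Ω = (0.6 × 90 × 0.5302) / 2.0 = 14.32 kip/in.
L_req = P / (r_n/Ω) = 255 / 14.32 = 17.81 in total.
Round up → use L = 18 in.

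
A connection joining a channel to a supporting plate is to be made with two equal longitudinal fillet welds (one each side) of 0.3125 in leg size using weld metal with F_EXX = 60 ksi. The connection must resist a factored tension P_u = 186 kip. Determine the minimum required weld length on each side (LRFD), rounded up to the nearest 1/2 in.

L = 16 in on each side

Throat t_e = 0.707 × 0.3125 = 0.2209 in.
φr_n = 0.75 × 0.6 × 60 × 0.2209 = 5.965 kip/in.
L_req = P_u / φr_n = 186 / 5.965 = 31.18 in total.
Per side: 31.18 / 2 = 15.59 in.
Round up → use L = 16 in on each side.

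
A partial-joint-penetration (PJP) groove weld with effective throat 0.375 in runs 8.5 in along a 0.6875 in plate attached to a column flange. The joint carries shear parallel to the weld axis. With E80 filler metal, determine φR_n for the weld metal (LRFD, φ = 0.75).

E80XX → F_EXX = 80 ksi.
Effective throat (given) t_e = 0.375 in.
A_we = 0.375 × 8.5 = 3.188 in².
F_nw = 0.6 F_EXX = 48 ksi.
φR_n = 0.75 × 48 × 3.188 = 114.8 kips.

φR_n ≈ 115 kips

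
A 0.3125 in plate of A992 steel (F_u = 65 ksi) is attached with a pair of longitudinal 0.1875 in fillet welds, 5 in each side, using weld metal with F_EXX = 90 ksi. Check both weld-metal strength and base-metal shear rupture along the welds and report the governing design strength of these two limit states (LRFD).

φR_n ≈ 53.7 kips (weld metal governs)

t_e = 0.707 × 0.1875 = 0.1326 in; L = 10 in.
Weld metal: φR_n = 0.75 × 0.6 × 90 × 0.1326 × 10 = 53.69 kips.
Base metal (shear rupture): φR_n = 0.75 × 0.6 × 65 × 0.3125 × 10 = 91.41 kips.
Governing: weld metal.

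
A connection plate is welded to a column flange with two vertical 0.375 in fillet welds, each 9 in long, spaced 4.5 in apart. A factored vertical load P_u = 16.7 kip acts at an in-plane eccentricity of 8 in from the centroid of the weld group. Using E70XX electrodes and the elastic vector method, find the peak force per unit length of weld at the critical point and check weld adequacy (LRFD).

E70XX → F_EXX = 70 ksi.
Total weld length L_w = 18 in. Treat welds as unit-width lines.
Polar moment about centroid: J = 2[d³/12 + d(b/2)²] = 2[9³/12 + 9×2.25²] = 212.6 in³.
Direct shear f_v = P/L_w = 16.7 / 18 = 0.9278 kip/in (vertical).
Torsion M = P·e = 16.7 × 8 = 133.6 kip·in.
Critical point at (x, y) = (2.25, 4.5) from centroid. f_tx = M·y/J = 2.828 kip/in; f_ty = M·x/J = 1.414 kip/in.
Resultant f_max = √[f_tx² + (f_v + f_ty)²] = √[2.828² + (0.9278 + 1.414)²] = 3.671 kip/in.
Capacity per unit length: φr_n = 0.75 × 0.6 × 70 × (0.707 × 0.375) = 8.351 kip/in.
3.671 ≤ 8.351 → adequate.

f_max ≈ 3.67 kip/in; adequate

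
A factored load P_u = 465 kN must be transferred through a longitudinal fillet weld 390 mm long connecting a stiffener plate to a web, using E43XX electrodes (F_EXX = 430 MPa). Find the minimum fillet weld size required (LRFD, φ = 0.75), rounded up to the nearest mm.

w = 9 mm

Total weld length L = 390 mm.
Required throat t_e = P_u / (φ × 0.6 F_EXX × L) = 465 / (0.75 × 0.6 × 430 × 390 × 10⁻³) = 6.162 mm.
Required leg w = t_e / 0.707 = 8.715 mm → use 9 mm.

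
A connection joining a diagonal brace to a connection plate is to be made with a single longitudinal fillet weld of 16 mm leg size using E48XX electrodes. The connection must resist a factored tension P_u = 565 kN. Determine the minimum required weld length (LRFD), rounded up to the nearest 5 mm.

L = 235 mm

E48XX → F_EXX = 480 MPa.
Throat t_e = 0.707 × 16 = 11.31 mm.
φr_n = 0.75 × 0.6 × 480 × 11.31 × 10⁻³ = 2.443 kN/mm.
L_req = P_u / φr_n = 565 / 2.443 = 231.2 mm total.
Round up → use L = 235 mm.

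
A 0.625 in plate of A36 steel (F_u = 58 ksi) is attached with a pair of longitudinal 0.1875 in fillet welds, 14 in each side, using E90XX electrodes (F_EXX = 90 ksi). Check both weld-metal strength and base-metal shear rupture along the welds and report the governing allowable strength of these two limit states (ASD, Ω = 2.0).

R_n/Ω ≈ 100 kips (weld metal governs)

t_e = 0.707 × 0.1875 = 0.1326 in; L = 28 in.
Weld metal: R_n/Ω = (1/2.0) × 0.6 × 90 × 0.1326 × 28 = 100.2 kips.
Base metal (shear rupture): R_n/Ω = (1/2.0) × 0.6 × 58 × 0.625 × 28 = 304.5 kips.
Governing: weld metal.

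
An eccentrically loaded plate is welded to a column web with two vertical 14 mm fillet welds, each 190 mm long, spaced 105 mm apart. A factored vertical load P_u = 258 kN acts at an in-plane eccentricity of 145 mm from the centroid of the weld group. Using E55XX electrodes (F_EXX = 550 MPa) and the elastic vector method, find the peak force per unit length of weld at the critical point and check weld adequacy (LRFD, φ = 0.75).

f_max ≈ 2260 N/mm; adequate

Total weld length L_w = 380 mm. Treat welds as unit-width lines.
Polar moment about centroid: J = 2[d³/12 + d(b/2)²] = 2[190³/12 + 190×52.5²] = 2191000 mm³.
Direct shear f_v = P/L_w = 258×10³ / 380 = 678.9 N/mm (vertical).
Torsion M = P·e = 258×10³ × 145 = 37410000 N·mm.
Critical point at (x, y) = (52.5, 95) from centroid. f_tx = M·y/J = 1622 N/mm; f_ty = M·x/J = 896.6 N/mm.
Resultant f_max = √[f_tx² + (f_v + f_ty)²] = √[1622² + (678.9 + 896.6)²] = 2262 N/mm.
Capacity per unit length: φr_n = 0.75 × 0.6 × 550 × (0.707 × 14) = 2450 N/mm.
2262 ≤ 2450 → adequate.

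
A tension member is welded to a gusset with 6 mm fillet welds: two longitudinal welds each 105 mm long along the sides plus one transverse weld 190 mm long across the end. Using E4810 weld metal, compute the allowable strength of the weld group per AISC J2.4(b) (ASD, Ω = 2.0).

E48XX → F_EXX = 480 MPa.
t_e = 0.707 × 6 = 4.242 mm.
R_nwl = 0.6 × 480 × 4.242 × 210 × 10⁻³ = 256.6 kN (longitudinal, 2 welds).
R_nwt = 0.6 × 480 × 4.242 × 190 × 10⁻³ = 232.1 kN (transverse, base value).
(i) R_nwl + R_nwt = 488.7 kN; (ii) 0.85 R_nwl + 1.5 R_nwt = 566.3 kN.
R_n = max = 566.3 kN [governs: (ii)]; R_n/Ω = 283.1 kN.

R_n/Ω ≈ 283 kN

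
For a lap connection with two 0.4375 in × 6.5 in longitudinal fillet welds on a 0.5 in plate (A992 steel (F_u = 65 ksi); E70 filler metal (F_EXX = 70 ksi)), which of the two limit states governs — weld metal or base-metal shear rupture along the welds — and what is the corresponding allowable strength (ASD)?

R_n/Ω ≈ 84.4 kip (weld metal governs)

t_e = 0.707 × 0.4375 = 0.3093 in; L = 13 in.
Weld metal: R_n/Ω = (1/2.0) × 0.6 × 70 × 0.3093 × 13 = 84.44 kip.
Base metal (shear rupture): R_n/Ω = (1/2.0) × 0.6 × 65 × 0.5 × 13 = 126.8 kip.
Governing: weld metal.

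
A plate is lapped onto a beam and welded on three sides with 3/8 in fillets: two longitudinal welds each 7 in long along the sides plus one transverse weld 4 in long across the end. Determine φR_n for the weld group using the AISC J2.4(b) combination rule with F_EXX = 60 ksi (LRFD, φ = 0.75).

t_e = 0.707 × 0.375 = 0.2651 in.
R_nwl = 0.6 × 60 × 0.2651 × 14 = 133.6 kips (longitudinal, 2 welds).
R_nwt = 0.6 × 60 × 0.2651 × 4 = 38.18 kips (transverse, base value).
(i) R_nwl + R_nwt = 171.8 kips; (ii) 0.85 R_nwl + 1.5 R_nwt = 170.8 kips.
R_n = max = 171.8 kips [governs: (i)]; φR_n = 128.9 kips.

φR_n ≈ 129 kips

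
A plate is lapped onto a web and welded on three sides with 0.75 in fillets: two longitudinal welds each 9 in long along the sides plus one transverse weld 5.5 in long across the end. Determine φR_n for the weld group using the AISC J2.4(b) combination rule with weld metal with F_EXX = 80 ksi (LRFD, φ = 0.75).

t_e = 0.707 × 0.75 = 0.5302 in.
R_nwl = 0.6 × 80 × 0.5302 × 18 = 458.1 kips (longitudinal, 2 welds).
R_nwt = 0.6 × 80 × 0.5302 × 5.5 = 140 kips (transverse, base value).
(i) R_nwl + R_nwt = 598.1 kips; (ii) 0.85 R_nwl + 1.5 R_nwt = 599.4 kips.
R_n = max = 599.4 kips [governs: (ii)]; φR_n = 449.5 kips.

φR_n ≈ 450 kips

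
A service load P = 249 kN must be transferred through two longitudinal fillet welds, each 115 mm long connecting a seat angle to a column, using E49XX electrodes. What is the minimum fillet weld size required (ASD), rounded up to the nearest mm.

E49XX → F_EXX = 490 MPa.
Total weld length L = 230 mm.
Required throat t_e = P × Ω / (0.6 F_EXX × L) = 249 × 2.0 / (0.6 × 490 × 230 × 10⁻³) = 7.365 mm.
Required leg w = t_e / 0.707 = 10.42 mm → use 11 mm.

w = 11 mm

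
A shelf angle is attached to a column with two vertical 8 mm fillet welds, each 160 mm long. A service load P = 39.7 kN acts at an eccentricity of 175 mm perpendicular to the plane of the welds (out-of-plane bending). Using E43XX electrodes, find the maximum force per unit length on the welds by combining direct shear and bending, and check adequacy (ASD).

E43XX → F_EXX = 430 MPa.
L_w = 2 × 160 = 320 mm; section modulus (unit throat) S = 2 × L²/6 = 8533 mm².
Direct shear f_v = P/L_w = 39.7×10³/320 = 124.1 N/mm.
Moment M = P × e = 39.7×10³ × 175 = 6947500 N·mm; bending f_b = M/S = 814.2 N/mm.
f_max = √(f_v² + f_b²) = √(124.1² + 814.2²) = 823.6 N/mm.
r_n/Ω = (1/2.0) × 0.6 × 430 × (0.707 × 8) = 729.6 N/mm → NOT adequate.

f_max ≈ 824 N/mm; NOT adequate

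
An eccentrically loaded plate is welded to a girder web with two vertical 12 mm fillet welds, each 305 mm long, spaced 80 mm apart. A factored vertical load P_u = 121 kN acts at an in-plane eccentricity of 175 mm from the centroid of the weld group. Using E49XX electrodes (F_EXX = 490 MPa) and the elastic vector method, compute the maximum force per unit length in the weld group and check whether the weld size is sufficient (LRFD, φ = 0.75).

f_max ≈ 664 N/mm; adequate

Total weld length L_w = 610 mm. Treat welds as unit-width lines.
Polar moment about centroid: J = 2[d³/12 + d(b/2)²] = 2[305³/12 + 305×40²] = 5705000 mm³.
Direct shear f_v = P/L_w = 121×10³ / 610 = 198.4 N/mm (vertical).
Torsion M = P·e = 121×10³ × 175 = 21175000 N·mm.
Critical point at (x, y) = (40, 152.5) from centroid. f_tx = M·y/J = 566.1 N/mm; f_ty = M·x/J = 148.5 N/mm.
Resultant f_max = √[f_tx² + (f_v + f_ty)²] = √[566.1² + (198.4 + 148.5)²] = 663.9 N/mm.
Capacity per unit length: φr_n = 0.75 × 0.6 × 490 × (0.707 × 12) = 1871 N/mm.
663.9 ≤ 1871 → adequate.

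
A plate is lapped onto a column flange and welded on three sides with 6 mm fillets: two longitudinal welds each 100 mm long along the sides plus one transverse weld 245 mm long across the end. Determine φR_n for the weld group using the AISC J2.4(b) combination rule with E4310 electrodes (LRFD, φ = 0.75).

φR_n ≈ 441 kN

E43XX → F_EXX = 430 MPa.
t_e = 0.707 × 6 = 4.242 mm.
R_nwl = 0.6 × 430 × 4.242 × 200 × 10⁻³ = 218.9 kN (longitudinal, 2 welds).
R_nwt = 0.6 × 430 × 4.242 × 245 × 10⁻³ = 268.1 kN (transverse, base value).
(i) R_nwl + R_nwt = 487 kN; (ii) 0.85 R_nwl + 1.5 R_nwt = 588.3 kN.
R_n = max = 588.3 kN [governs: (ii)]; φR_n = 441.2 kN.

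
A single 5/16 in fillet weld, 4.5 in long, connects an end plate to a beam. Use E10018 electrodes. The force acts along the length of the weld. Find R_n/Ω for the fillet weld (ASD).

E100XX → F_EXX = 100 ksi.
Effective throat t_e = 0.707 × 0.3125 = 0.2209 in.
Total length L = 4.5 in; A_we = 0.2209 × 4.5 = 0.9942 in².
F_nw = 0.6 F_EXX = 0.6 × 100 = 60 ksi.
R_n = 60 × 0.9942 = 59.65 kip; R_n/Ω = 59.65/2.0 = 29.83 kip.

R_n/Ω ≈ 29.8 kip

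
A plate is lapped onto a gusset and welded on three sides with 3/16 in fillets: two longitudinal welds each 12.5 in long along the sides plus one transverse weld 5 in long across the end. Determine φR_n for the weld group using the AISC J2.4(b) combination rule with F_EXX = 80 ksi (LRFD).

φR_n ≈ 143 kips

t_e = 0.707 × 0.1875 = 0.1326 in.
R_nwl = 0.6 × 80 × 0.1326 × 25 = 159.1 kips (longitudinal, 2 welds).
R_nwt = 0.6 × 80 × 0.1326 × 5 = 31.81 kips (transverse, base value).
(i) R_nwl + R_nwt = 190.9 kips; (ii) 0.85 R_nwl + 1.5 R_nwt = 182.9 kips.
R_n = max = 190.9 kips [governs: (i)]; φR_n = 143.2 kips.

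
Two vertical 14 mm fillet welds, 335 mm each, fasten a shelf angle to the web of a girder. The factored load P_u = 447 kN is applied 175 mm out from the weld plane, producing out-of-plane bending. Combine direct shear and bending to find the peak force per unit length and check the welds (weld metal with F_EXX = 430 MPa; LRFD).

L_w = 2 × 335 = 670 mm; section modulus (unit throat) S = 2 × L²/6 = 37410 mm².
Direct shear f_v = P/L_w = 447×10³/670 = 667.2 N/mm.
Moment M = P × e = 447×10³ × 175 = 78225000 N·mm; bending f_b = M/S = 2091 N/mm.
f_max = √(f_v² + f_b²) = √(667.2² + 2091²) = 2195 N/mm.
φr_n = 0.75 × 0.6 × 430 × (0.707 × 14) = 1915 N/mm → NOT adequate.

f_max ≈ 2190 N/mm; NOT adequate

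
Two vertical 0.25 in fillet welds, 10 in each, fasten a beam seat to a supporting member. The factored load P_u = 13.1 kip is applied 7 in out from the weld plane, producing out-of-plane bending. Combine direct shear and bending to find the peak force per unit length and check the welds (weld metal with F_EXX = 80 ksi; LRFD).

L_w = 2 × 10 = 20 in; section modulus (unit throat) S = 2 × L²/6 = 33.33 in².
Direct shear f_v = P/L_w = 13.1/20 = 0.655 kip/in.
Moment M = P × e = 13.1 × 7 = 91.7 kip·in; bending f_b = M/S = 2.751 kip/in.
f_max = √(f_v² + f_b²) = √(0.655² + 2.751²) = 2.828 kip/in.
φr_n = 0.75 × 0.6 × 80 × (0.707 × 0.25) = 6.363 kip/in → adequate.

f_max ≈ 2.83 kip/in; adequate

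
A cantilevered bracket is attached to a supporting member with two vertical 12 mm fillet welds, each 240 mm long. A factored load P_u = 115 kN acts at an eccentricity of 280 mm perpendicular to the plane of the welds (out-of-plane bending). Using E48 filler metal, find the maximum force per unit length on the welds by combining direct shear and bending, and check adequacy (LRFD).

E48XX → F_EXX = 480 MPa.
L_w = 2 × 240 = 480 mm; section modulus (unit throat) S = 2 × L²/6 = 19200 mm².
Direct shear f_v = P/L_w = 115×10³/480 = 239.6 N/mm.
Moment M = P × e = 115×10³ × 280 = 32200000 N·mm; bending f_b = M/S = 1677 N/mm.
f_max = √(f_v² + f_b²) = √(239.6² + 1677²) = 1694 N/mm.
φr_n = 0.75 × 0.6 × 480 × (0.707 × 12) = 1833 N/mm → adequate.

f_max ≈ 1690 N/mm; adequate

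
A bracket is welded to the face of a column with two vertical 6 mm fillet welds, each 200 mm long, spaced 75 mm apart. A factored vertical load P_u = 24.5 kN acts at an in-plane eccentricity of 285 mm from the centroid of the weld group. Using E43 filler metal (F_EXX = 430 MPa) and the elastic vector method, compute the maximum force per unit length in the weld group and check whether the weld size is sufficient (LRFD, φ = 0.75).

f_max ≈ 419 N/mm; adequate

Total weld length L_w = 400 mm. Treat welds as unit-width lines.
Polar moment about centroid: J = 2[d³/12 + d(b/2)²] = 2[200³/12 + 200×37.5²] = 1896000 mm³.
Direct shear f_v = P/L_w = 24.5×10³ / 400 = 61.25 N/mm (vertical).
Torsion M = P·e = 24.5×10³ × 285 = 6982500 N·mm.
Critical point at (x, y) = (37.5, 100) from centroid. f_tx = M·y/J = 368.3 N/mm; f_ty = M·x/J = 138.1 N/mm.
Resultant f_max = √[f_tx² + (f_v + f_ty)²] = √[368.3² + (61.25 + 138.1)²] = 418.8 N/mm.
Capacity per unit length: φr_n = 0.75 × 0.6 × 430 × (0.707 × 6) = 820.8 N/mm.
418.8 ≤ 820.8 → adequate.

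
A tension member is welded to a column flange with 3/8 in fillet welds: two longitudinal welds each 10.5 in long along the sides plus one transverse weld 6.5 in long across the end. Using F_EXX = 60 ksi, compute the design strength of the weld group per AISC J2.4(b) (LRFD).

t_e = 0.707 × 0.375 = 0.2651 in.
R_nwl = 0.6 × 60 × 0.2651 × 21 = 200.4 kip (longitudinal, 2 welds).
R_nwt = 0.6 × 60 × 0.2651 × 6.5 = 62.04 kip (transverse, base value).
(i) R_nwl + R_nwt = 262.5 kip; (ii) 0.85 R_nwl + 1.5 R_nwt = 263.4 kip.
R_n = max = 263.4 kip [governs: (ii)]; φR_n = 197.6 kip.

φR_n ≈ 198 kip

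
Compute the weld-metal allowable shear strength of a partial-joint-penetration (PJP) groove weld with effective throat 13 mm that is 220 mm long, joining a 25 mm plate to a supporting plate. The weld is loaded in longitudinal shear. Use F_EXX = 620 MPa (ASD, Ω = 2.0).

R_n/Ω ≈ 532 kN

Effective throat (given) t_e = 13 mm.
A_we = 13 × 220 = 2860 mm².
F_nw = 0.6 F_EXX = 372 MPa.
R_n/Ω = (372 × 2860) / 2.0 × 10⁻³ = 532 kN.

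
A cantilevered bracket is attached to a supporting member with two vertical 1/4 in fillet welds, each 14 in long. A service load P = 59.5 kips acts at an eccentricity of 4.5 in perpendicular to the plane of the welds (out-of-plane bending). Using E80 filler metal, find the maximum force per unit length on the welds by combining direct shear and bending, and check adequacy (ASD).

E80XX → F_EXX = 80 ksi.
L_w = 2 × 14 = 28 in; section modulus (unit throat) S = 2 × L²/6 = 65.33 in².
Direct shear f_v = P/L_w = 59.5/28 = 2.125 kip/in.
Moment M = P × e = 59.5 × 4.5 = 267.75 kip·in; bending f_b = M/S = 4.098 kip/in.
f_max = √(f_v² + f_b²) = √(2.125² + 4.098²) = 4.616 kip/in.
r_n/Ω = (1/2.0) × 0.6 × 80 × (0.707 × 0.25) = 4.242 kip/in → NOT adequate.

f_max ≈ 4.62 kip/in; NOT adequate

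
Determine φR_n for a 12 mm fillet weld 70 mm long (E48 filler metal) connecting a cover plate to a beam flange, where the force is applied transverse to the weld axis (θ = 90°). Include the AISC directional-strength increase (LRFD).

φR_n ≈ 192 kN

E48XX → F_EXX = 480 MPa.
t_e = 0.707 × 12 = 8.484 mm; A_we = 8.484 × 70 = 593.9 mm².
Directional factor: 1.0 + 0.5 sin^1.5(90°) = 1.5.
F_nw = 0.6 × 480 × 1.5 = 432 MPa.
φR_n = 0.75 × 432 × 593.9 × 10⁻³ = 192.4 kN.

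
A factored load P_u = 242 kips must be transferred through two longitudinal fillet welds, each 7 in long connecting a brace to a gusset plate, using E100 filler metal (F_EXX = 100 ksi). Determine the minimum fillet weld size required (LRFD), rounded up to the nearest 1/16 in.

w = 9/16 in

Total weld length L = 14 in.
Required throat t_e = P_u / (φ × 0.6 F_EXX × L) = 242 / (0.75 × 0.6 × 100 × 14) = 0.3841 in.
Required leg w = t_e / 0.707 = 0.5433 in → use 9/16 in.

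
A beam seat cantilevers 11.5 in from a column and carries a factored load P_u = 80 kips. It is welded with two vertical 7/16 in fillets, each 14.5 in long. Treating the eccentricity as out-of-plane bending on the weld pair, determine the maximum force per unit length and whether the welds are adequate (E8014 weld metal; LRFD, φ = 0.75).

f_max ≈ 13.4 kip/in; NOT adequate

E80XX → F_EXX = 80 ksi.
L_w = 2 × 14.5 = 29 in; section modulus (unit throat) S = 2 × L²/6 = 70.08 in².
Direct shear f_v = P/L_w = 80/29 = 2.759 kip/in.
Moment M = P × e = 80 × 11.5 = 920 kip·in; bending f_b = M/S = 13.13 kip/in.
f_max = √(f_v² + f_b²) = √(2.759² + 13.13²) = 13.41 kip/in.
φr_n = 0.75 × 0.6 × 80 × (0.707 × 0.4375) = 11.14 kip/in → NOT adequate.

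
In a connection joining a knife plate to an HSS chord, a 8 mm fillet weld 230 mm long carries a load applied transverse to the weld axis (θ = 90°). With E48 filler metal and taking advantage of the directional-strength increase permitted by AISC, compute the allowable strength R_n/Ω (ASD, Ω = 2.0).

R_n/Ω ≈ 281 kN

E48XX → F_EXX = 480 MPa.
t_e = 0.707 × 8 = 5.656 mm; A_we = 5.656 × 230 = 1301 mm².
Directional factor: 1.0 + 0.5 sin^1.5(90°) = 1.5.
F_nw = 0.6 × 480 × 1.5 = 432 MPa.
R_n/Ω = (432 × 1301) / 2.0 × 10⁻³ = 281 kN.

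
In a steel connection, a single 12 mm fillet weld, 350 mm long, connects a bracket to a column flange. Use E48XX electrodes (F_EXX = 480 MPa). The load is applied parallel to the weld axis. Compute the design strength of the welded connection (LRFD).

φR_n ≈ 641 kN

Effective throat t_e = 0.707 × 12 = 8.484 mm.
Total length L = 350 mm; A_we = 8.484 × 350 = 2969 mm².
F_nw = 0.6 F_EXX = 0.6 × 480 = 288 MPa.
φR_n = 0.75 × 288 × 2969 × 10⁻³ = 641.4 kN.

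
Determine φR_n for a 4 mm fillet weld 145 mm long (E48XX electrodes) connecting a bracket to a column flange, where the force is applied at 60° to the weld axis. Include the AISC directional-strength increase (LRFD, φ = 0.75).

E48XX → F_EXX = 480 MPa.
t_e = 0.707 × 4 = 2.828 mm; A_we = 2.828 × 145 = 410.1 mm².
Directional factor: 1.0 + 0.5 sin^1.5(60°) = 1.403.
F_nw = 0.6 × 480 × 1.403 = 404.1 MPa.
φR_n = 0.75 × 404.1 × 410.1 × 10⁻³ = 124.3 kN.

φR_n ≈ 124 kN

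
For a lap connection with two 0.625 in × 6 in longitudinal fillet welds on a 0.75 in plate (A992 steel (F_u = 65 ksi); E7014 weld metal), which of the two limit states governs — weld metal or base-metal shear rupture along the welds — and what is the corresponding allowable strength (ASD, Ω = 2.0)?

R_n/Ω ≈ 111 kip (weld metal governs)

E70XX → F_EXX = 70 ksi.
t_e = 0.707 × 0.625 = 0.4419 in; L = 12 in.
Weld metal: R_n/Ω = (1/2.0) × 0.6 × 70 × 0.4419 × 12 = 111.4 kip.
Base metal (shear rupture): R_n/Ω = (1/2.0) × 0.6 × 65 × 0.75 × 12 = 175.5 kip.
Governing: weld metal.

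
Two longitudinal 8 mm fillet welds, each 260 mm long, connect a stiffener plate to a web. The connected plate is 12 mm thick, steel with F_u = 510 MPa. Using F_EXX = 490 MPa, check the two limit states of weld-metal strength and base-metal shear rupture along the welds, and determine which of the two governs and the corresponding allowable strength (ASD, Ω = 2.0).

R_n/Ω ≈ 432 kN (weld metal governs)

t_e = 0.707 × 8 = 5.656 mm; L = 520 mm.
Weld metal: R_n/Ω = (1/2.0) × 0.6 × 490 × 5.656 × 520 × 10⁻³ = 432.3 kN.
Base metal (shear rupture): R_n/Ω = (1/2.0) × 0.6 × 510 × 12 × 520 × 10⁻³ = 954.7 kN.
Governing: weld metal.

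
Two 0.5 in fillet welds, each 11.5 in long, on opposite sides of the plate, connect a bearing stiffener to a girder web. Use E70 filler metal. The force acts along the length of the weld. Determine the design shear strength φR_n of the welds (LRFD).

E70XX → F_EXX = 70 ksi.
Effective throat t_e = 0.707 × 0.5 = 0.3535 in.
Total length L = 23 in; A_we = 0.3535 × 23 = 8.13 in².
F_nw = 0.6 F_EXX = 0.6 × 70 = 42 ksi.
φR_n = 0.75 × 42 × 8.13 = 256.1 kip.

φR_n ≈ 256 kip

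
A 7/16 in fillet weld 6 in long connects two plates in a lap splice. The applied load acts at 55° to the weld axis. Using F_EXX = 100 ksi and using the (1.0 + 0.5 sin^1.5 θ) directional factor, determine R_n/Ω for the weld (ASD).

t_e = 0.707 × 0.4375 = 0.3093 in; A_we = 0.3093 × 6 = 1.856 in².
Directional factor: 1.0 + 0.5 sin^1.5(55°) = 1.371.
F_nw = 0.6 × 100 × 1.371 = 82.24 ksi.
R_n/Ω = (82.24 × 1.856) / 2.0 = 76.32 kip.

R_n/Ω ≈ 76.3 kip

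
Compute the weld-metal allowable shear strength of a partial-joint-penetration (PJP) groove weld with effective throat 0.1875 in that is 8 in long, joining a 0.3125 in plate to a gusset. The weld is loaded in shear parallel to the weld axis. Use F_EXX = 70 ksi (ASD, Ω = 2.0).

R_n/Ω ≈ 31.5 kip

Effective throat (given) t_e = 0.1875 in.
A_we = 0.1875 × 8 = 1.5 in².
F_nw = 0.6 F_EXX = 42 ksi.
R_n/Ω = (42 × 1.5) / 2.0 = 31.5 kip.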